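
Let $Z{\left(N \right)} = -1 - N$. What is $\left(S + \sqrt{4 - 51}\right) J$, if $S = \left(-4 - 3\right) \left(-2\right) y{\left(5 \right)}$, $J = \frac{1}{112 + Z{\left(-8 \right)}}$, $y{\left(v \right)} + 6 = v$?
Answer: $- \frac{2}{17} + \frac{i \sqrt{47}}{119} \approx -0.11765 + 0.057611 i$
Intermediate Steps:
$y{\left(v \right)} = -6 + v$
$J = \frac{1}{119}$ ($J = \frac{1}{112 - -7} = \frac{1}{112 + \left(-1 + 8\right)} = \frac{1}{112 + 7} = \frac{1}{119} \approx 0.0084034$)
$S = -14$ ($S = \left(-4 - 3\right) \left(-2\right) \left(-6 + 5\right) = \left(-4 - 3\right) \left(-2\right) \left(-1\right) = \left(-7\right) \left(-2\right) \left(-1\right) = 14 \left(-1\right) = -14$)
$\left(S + \sqrt{4 - 51}\right) J = \left(-14 + \sqrt{4 - 51}\right) \frac{1}{119} = \left(-14 + \sqrt{-47}\right) \frac{1}{119} = \left(-14 + i \sqrt{47}\right) \frac{1}{119} = - \frac{2}{17} + \frac{i \sqrt{47}}{119}$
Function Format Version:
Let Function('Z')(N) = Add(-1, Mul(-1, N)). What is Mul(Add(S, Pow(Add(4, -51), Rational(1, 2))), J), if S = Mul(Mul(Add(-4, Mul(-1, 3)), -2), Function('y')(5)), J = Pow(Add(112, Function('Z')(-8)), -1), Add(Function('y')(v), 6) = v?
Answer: Add(Rational(-2, 17), Mul(Rational(1, 119), I, Pow(47, Rational(1, 2)))) ≈ Add(-0.11765, Mul(0.057611, I))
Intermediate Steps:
Function('y')(v) = Add(-6, v)
J = Rational(1, 119) (J = Pow(Add(112, Add(-1, Mul(-1, -8))), -1) = Pow(Add(112, Add(-1, 8)), -1) = Pow(Add(112, 7), -1) = Pow(119, -1) = Rational(1, 119) ≈ 0.0084034)
S = -14 (S = Mul(Mul(Add(-4, Mul(-1, 3)), -2), Add(-6, 5)) = Mul(Mul(Add(-4, -3), -2), -1) = Mul(Mul(-7, -2), -1) = Mul(14, -1) = -14)
Mul(Add(S, Pow(Add(4, -51), Rational(1, 2))), J) = Mul(Add(-14, Pow(Add(4, -51), Rational(1, 2))), Rational(1, 119)) = Mul(Add(-14, Pow(-47, Rational(1, 2))), Rational(1, 119)) = Mul(Add(-14, Mul(I, Pow(47, Rational(1, 2)))), Rational(1, 119)) = Add(Rational(-2, 17), Mul(Rational(1, 119), I, Pow(47, Rational(1, 2))))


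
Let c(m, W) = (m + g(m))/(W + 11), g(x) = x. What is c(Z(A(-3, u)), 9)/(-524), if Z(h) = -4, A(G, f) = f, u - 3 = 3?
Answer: 1/1310 ≈ 0.00076336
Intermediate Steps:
u = 6 (u = 3 + 3 = 6)
c(m, W) = 2*m/(11 + W) (c(m, W) = (m + m)/(W + 11) = (2*m)/(11 + W) = 2*m/(11 + W))
c(Z(A(-3, u)), 9)/(-524) = (2*(-4)/(11 + 9))/(-524) = (2*(-4)/20)*(-1/524) = (2*(-4)*(1/20))*(-1/524) = -⅖*(-1/524) = 1/1310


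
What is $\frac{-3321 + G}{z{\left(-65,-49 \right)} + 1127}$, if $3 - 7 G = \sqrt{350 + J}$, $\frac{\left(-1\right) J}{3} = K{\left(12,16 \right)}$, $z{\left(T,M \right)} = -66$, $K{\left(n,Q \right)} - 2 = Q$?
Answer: $- \frac{23244}{7427} - \frac{2 \sqrt{74}}{7427} \approx -3.132$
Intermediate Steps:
$K{\left(n,Q \right)} = 2 + Q$
$J = -54$ ($J = - 3 \left(2 + 16\right) = \left(-3\right) 18 = -54$)
$G = \frac{3}{7} - \frac{2 \sqrt{74}}{7}$ ($G = \frac{3}{7} - \frac{\sqrt{350 - 54}}{7} = \frac{3}{7} - \frac{\sqrt{296}}{7} = \frac{3}{7} - \frac{2 \sqrt{74}}{7} \approx -2.0292$)
$\frac{-3321 + G}{z{\left(-65,-49 \right)} + 1127} = \frac{-3321 + \left(\frac{3}{7} - \frac{2 \sqrt{74}}{7}\right)}{-66 + 1127} = \frac{- \frac{23244}{7} - \frac{2 \sqrt{74}}{7}}{1061} = \left(- \frac{23244}{7} - \frac{2 \sqrt{74}}{7}\right) \frac{1}{1061} = - \frac{23244}{7427} - \frac{2 \sqrt{74}}{7427}$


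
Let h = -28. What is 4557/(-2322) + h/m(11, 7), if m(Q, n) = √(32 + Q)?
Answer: -1519/774 - 28*√43/43 ≈ -6.2325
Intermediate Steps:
4557/(-2322) + h/m(11, 7) = 4557/(-2322) - 28/√(32 + 11) = 4557*(-1/2322) - 28*√43/43 = -1519/774 - 28*√43/43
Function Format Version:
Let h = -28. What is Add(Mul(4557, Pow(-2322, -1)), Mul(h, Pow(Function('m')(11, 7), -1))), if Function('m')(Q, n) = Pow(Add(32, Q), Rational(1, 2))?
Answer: Add(Rational(-1519, 774), Mul(Rational(-28, 43), Pow(43, Rational(1, 2)))) ≈ -6.2325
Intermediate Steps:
Add(Mul(4557, Pow(-2322, -1)), Mul(h, Pow(Function('m')(11, 7), -1))) = Add(Mul(4557, Pow(-2322, -1)), Mul(-28, Pow(Pow(Add(32, 11), Rational(1, 2)), -1))) = Add(Mul(4557, Rational(-1, 2322)), Mul(-28, Pow(Pow(43, Rational(1, 2)), -1))) = Add(Rational(-1519, 774), Mul(-28, Mul(Rational(1, 43), Pow(43, Rational(1, 2))))) = Add(Rational(-1519, 774), Mul(Rational(-28, 43), Pow(43, Rational(1, 2))))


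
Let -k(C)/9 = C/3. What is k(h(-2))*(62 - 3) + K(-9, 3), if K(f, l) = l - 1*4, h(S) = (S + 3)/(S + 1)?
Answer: 176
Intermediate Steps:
h(S) = (3 + S)/(1 + S)
K(f, l) = -4 + l (K(f, l) = l - 4 = -4 + l)
k(C) = -3*C (k(C) = -9*C/3 = -3*C)
k(h(-2))*(62 - 3) + K(-9, 3) = (-3*(3 - 2)/(1 - 2))*(62 - 3) + (-4 + 3) = -3/(-1)*59 - 1 = -(-3)*59 - 1 = -3*(-1)*59 - 1 = 3*59 - 1 = 177 - 1 = 176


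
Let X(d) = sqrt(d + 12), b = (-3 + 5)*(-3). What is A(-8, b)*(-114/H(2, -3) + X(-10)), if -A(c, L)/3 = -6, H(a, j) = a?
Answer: -1026 + 18*sqrt(2) ≈ -1000.5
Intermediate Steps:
b = -6 (b = 2*(-3) = -6)
A(c, L) = 18 (A(c, L) = -3*(-6) = 18)
X(d) = sqrt(12 + d)
A(-8, b)*(-114/H(2, -3) + X(-10)) = 18*(-114/2 + sqrt(12 - 10)) = 18*(-114*1/2 + sqrt(2)) = 18*(-57 + sqrt(2)) = -1026 + 18*sqrt(2)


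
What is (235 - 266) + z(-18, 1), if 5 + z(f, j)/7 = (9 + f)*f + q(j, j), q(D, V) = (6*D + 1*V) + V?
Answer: 1124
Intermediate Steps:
q(D, V) = 2*V + 6*D (q(D, V) = (6*D + V) + V = (V + 6*D) + V = 2*V + 6*D)
z(f, j) = -35 + 56*j + 7*f*(9 + f) (z(f, j) = -35 + 7*((9 + f)*f + (2*j + 6*j)) = -35 + 7*(f*(9 + f) + 8*j) = -35 + 7*(8*j + f*(9 + f)) = -35 + (56*j + 7*f*(9 + f)) = -35 + 56*j + 7*f*(9 + f))
(235 - 266) + z(-18, 1) = (235 - 266) + (-35 + 7*(-18)² + 56*1 + 63*(-18)) = -31 + (-35 + 7*324 + 56 - 1134) = -31 + (-35 + 2268 + 56 - 1134) = -31 + 1155 = 1124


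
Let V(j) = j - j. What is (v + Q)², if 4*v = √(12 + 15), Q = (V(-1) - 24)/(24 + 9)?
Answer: 4291/1936 - 12*√3/11 ≈ 0.32692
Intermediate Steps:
V(j) = 0
Q = -8/11 (Q = (0 - 24)/(24 + 9) = -24/33 = -24*1/33 = -8/11 ≈ -0.72727)
v = 3*√3/4 (v = √(12 + 15)/4 = √27/4 = (3*√3)/4 = 3*√3/4 ≈ 1.2990)
(v + Q)² = (3*√3/4 - 8/11)² = (-8/11 + 3*√3/4)²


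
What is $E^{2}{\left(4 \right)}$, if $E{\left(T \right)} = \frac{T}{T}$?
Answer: $1$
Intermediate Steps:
$E{\left(T \right)} = 1$
$E^{2}{\left(4 \right)} = 1^{2} = 1$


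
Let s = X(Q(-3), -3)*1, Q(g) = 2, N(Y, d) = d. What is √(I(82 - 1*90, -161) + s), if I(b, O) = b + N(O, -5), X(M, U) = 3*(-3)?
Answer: I*√22 ≈ 4.6904*I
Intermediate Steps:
X(M, U) = -9
I(b, O) = -5 + b (I(b, O) = b - 5 = -5 + b)
s = -9 (s = -9*1 = -9)
√(I(82 - 1*90, -161) + s) = √((-5 + (82 - 1*90)) - 9) = √((-5 + (82 - 90)) - 9) = √((-5 - 8) - 9) = √(-13 - 9) = √(-22) = I*√22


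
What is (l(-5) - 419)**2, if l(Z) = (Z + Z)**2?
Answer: 101761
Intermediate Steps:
l(Z) = 4*Z**2 (l(Z) = (2*Z)**2 = 4*Z**2)
(l(-5) - 419)**2 = (4*(-5)**2 - 419)**2 = (4*25 - 419)**2 = (100 - 419)**2 = (-319)**2 = 101761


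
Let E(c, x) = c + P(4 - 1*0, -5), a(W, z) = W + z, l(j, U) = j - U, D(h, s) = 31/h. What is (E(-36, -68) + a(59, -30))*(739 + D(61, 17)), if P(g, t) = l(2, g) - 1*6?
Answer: -676650/61 ≈ -11093.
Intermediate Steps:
P(g, t) = -4 - g (P(g, t) = (2 - g) - 1*6 = (2 - g) - 6 = -4 - g)
E(c, x) = -8 + c (E(c, x) = c + (-4 - (4 - 1*0)) = c + (-4 - (4 + 0)) = c + (-4 - 1*4) = c + (-4 - 4) = c - 8 = -8 + c)
(E(-36, -68) + a(59, -30))*(739 + D(61, 17)) = ((-8 - 36) + (59 - 30))*(739 + 31/61) = (-44 + 29)*(739 + 31*(1/61)) = -15*(739 + 31/61) = -15*45110/61 = -676650/61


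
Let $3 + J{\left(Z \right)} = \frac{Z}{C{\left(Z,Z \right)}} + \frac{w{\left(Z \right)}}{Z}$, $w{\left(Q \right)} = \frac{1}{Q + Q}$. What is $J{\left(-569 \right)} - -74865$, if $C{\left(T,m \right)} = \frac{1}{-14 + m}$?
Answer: $\frac{263275322459}{647522} \approx 4.0659 \cdot 10^{5}$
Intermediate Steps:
$w{\left(Q \right)} = \frac{1}{2 Q}$
$J{\left(Z \right)} = -3 + \frac{1}{2 Z^{2}} + Z \left(-14 + Z\right)$ ($J{\left(Z \right)} = -3 + \left(\frac{Z}{\frac{1}{-14 + Z}} + \frac{\frac{1}{2} \frac{1}{Z}}{Z}\right) = -3 + \left(Z \left(-14 + Z\right) + \frac{1}{2 Z^{2}}\right) = -3 + \left(\frac{1}{2 Z^{2}} + Z \left(-14 + Z\right)\right) = -3 + \frac{1}{2 Z^{2}} + Z \left(-14 + Z\right)$)
$J{\left(-569 \right)} - -74865 = \left(-3 + \left(-569\right)^{2} + \frac{1}{2 \cdot 323761} - -7966\right) - -74865 = \left(-3 + 323761 + \frac{1}{2} \cdot \frac{1}{323761} + 7966\right) + 74865 = \left(-3 + 323761 + \frac{1}{647522} + 7966\right) + 74865 = \frac{214798587929}{647522} + 74865 = \frac{263275322459}{647522}$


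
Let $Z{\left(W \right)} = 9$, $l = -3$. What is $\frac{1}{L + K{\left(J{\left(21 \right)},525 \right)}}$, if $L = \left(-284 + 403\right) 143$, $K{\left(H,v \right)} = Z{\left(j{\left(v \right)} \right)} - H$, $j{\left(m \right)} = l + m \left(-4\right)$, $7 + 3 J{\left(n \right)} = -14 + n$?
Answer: $\frac{1}{17026} \approx 5.8734 \cdot 10^{-5}$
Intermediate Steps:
$J{\left(n \right)} = -7 + \frac{n}{3}$ ($J{\left(n \right)} = - \frac{7}{3} + \frac{-14 + n}{3} = - \frac{7}{3} + \left(- \frac{14}{3} + \frac{n}{3}\right) = -7 + \frac{n}{3}$)
$j{\left(m \right)} = -3 - 4 m$ ($j{\left(m \right)} = -3 + m \left(-4\right) = -3 - 4 m$)
$K{\left(H,v \right)} = 9 - H$
$L = 17017$ ($L = 119 \cdot 143 = 17017$)
$\frac{1}{L + K{\left(J{\left(21 \right)},525 \right)}} = \frac{1}{17017 + \left(9 - \left(-7 + \frac{1}{3} \cdot 21\right)\right)} = \frac{1}{17017 + \left(9 - \left(-7 + 7\right)\right)} = \frac{1}{17017 + \left(9 - 0\right)} = \frac{1}{17017 + \left(9 + 0\right)} = \frac{1}{17017 + 9} = \frac{1}{17026}$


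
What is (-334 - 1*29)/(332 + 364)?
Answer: -121/232 ≈ -0.52155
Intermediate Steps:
(-334 - 1*29)/(332 + 364) = (-334 - 29)/696 = -363*1/696 = -121/232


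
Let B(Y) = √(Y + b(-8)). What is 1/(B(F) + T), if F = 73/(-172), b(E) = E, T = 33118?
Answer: 5696296/188649932377 - 6*I*√6923/188649932377 ≈ 3.0195e-5 - 2.6463e-9*I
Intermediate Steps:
F = -73/172 (F = 73*(-1/172) = -73/172 ≈ -0.42442)
B(Y) = √(-8 + Y) (B(Y) = √(Y - 8) = √(-8 + Y))
1/(B(F) + T) = 1/(√(-8 - 73/172) + 33118) = 1/(√(-1449/172) + 33118) = 1/(3*I*√6923/86 + 33118) = 1/(33118 + 3*I*√6923/86)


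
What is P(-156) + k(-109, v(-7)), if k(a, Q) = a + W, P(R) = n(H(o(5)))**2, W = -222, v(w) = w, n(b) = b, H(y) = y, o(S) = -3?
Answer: -322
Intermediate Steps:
P(R) = 9 (P(R) = (-3)**2 = 9)
k(a, Q) = -222 + a (k(a, Q) = a - 222 = -222 + a)
P(-156) + k(-109, v(-7)) = 9 + (-222 - 109) = 9 - 331 = -322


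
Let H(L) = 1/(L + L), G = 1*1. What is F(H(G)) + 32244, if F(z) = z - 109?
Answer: 64271/2 ≈ 32136.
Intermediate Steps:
G = 1
H(L) = 1/(2*L)
F(z) = -109 + z
F(H(G)) + 32244 = (-109 + (½)/1) + 32244 = (-109 + (½)*1) + 32244 = (-109 + ½) + 32244 = -217/2 + 32244 = 64271/2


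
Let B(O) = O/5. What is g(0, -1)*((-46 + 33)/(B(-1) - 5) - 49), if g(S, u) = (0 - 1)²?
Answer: -93/2 ≈ -46.500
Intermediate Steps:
g(S, u) = 1 (g(S, u) = (-1)² = 1)
B(O) = O/5 (B(O) = O*(⅕) = O/5)
g(0, -1)*((-46 + 33)/(B(-1) - 5) - 49) = 1*((-46 + 33)/((⅕)*(-1) - 5) - 49) = 1*(-13/(-⅕ - 5) - 49) = 1*(-13/(-26/5) - 49) = 1*(-13*(-5/26) - 49) = 1*(5/2 - 49) = 1*(-93/2) = -93/2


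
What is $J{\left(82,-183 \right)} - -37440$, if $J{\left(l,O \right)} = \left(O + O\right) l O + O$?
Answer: $5529453$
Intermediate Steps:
$J{\left(l,O \right)} = O + 2 l O^{2}$ ($J{\left(l,O \right)} = 2 O l O + O = 2 l O^{2} + O = O + 2 l O^{2}$)
$J{\left(82,-183 \right)} - -37440 = - 183 \left(1 + 2 \left(-183\right) 82\right) - -37440 = - 183 \left(1 - 30012\right) + 37440 = \left(-183\right) \left(-30011\right) + 37440 = 5492013 + 37440 = 5529453$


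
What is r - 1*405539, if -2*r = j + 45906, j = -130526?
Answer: -363229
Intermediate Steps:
r = 42310 (r = -(-130526 + 45906)/2 = -1/2*(-84620) = 42310)
r - 1*405539 = 42310 - 1*405539 = 42310 - 405539 = -363229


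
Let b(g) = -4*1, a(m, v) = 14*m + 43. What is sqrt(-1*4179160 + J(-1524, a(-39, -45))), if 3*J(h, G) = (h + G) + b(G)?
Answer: I*sqrt(4179837) ≈ 2044.5*I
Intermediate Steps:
a(m, v) = 43 + 14*m
b(g) = -4
J(h, G) = -4/3 + G/3 + h/3 (J(h, G) = ((h + G) - 4)/3 = ((G + h) - 4)/3 = (-4 + G + h)/3 = -4/3 + G/3 + h/3)
sqrt(-1*4179160 + J(-1524, a(-39, -45))) = sqrt(-1*4179160 + (-4/3 + (43 + 14*(-39))/3 + (1/3)*(-1524))) = sqrt(-4179160 + (-4/3 + (43 - 546)/3 - 508)) = sqrt(-4179160 + (-4/3 + (1/3)*(-503) - 508)) = sqrt(-4179160 + (-4/3 - 503/3 - 508)) = sqrt(-4179160 - 677) = sqrt(-4179837) = I*sqrt(4179837)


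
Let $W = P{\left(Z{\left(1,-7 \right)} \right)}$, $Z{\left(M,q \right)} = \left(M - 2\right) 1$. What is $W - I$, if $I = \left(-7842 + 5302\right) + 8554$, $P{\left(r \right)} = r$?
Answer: $-6015$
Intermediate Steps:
$Z{\left(M,q \right)} = -2 + M$ ($Z{\left(M,q \right)} = \left(-2 + M\right) 1 = -2 + M$)
$W = -1$ ($W = -2 + 1 = -1$)
$I = 6014$ ($I = -2540 + 8554 = 6014$)
$W - I = -1 - 6014 = -6015$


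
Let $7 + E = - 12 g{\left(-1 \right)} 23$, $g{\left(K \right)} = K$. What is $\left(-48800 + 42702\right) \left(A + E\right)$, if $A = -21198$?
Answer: $127625042$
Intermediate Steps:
$E = 269$ ($E = -7 + \left(-12\right) \left(-1\right) 23 = -7 + 12 \cdot 23 = -7 + 276 = 269$)
$\left(-48800 + 42702\right) \left(A + E\right) = \left(-48800 + 42702\right) \left(-21198 + 269\right) = \left(-6098\right) \left(-20929\right) = 127625042$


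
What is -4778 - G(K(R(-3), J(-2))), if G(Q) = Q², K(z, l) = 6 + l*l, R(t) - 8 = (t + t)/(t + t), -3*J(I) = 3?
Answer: -4827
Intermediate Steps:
J(I) = -1 (J(I) = -⅓*3 = -1)
R(t) = 9 (R(t) = 8 + (t + t)/(t + t) = 8 + (2*t)/((2*t)) = 8 + (2*t)*(1/(2*t)) = 8 + 1 = 9)
K(z, l) = 6 + l²
-4778 - G(K(R(-3), J(-2))) = -4778 - (6 + (-1)²)² = -4778 - (6 + 1)² = -4778 - 1*7² = -4778 - 1*49 = -4778 - 49 = -4827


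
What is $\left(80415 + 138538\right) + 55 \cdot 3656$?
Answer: $420033$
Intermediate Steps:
$\left(80415 + 138538\right) + 55 \cdot 3656 = 218953 + 201080 = 420033$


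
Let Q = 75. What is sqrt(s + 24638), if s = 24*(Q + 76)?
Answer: sqrt(28262) ≈ 168.11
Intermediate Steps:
s = 3624 (s = 24*(75 + 76) = 24*151 = 3624)
sqrt(s + 24638) = sqrt(3624 + 24638) = sqrt(28262)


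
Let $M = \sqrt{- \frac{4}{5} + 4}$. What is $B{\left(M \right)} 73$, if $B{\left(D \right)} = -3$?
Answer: $-219$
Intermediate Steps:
$M = \frac{4 \sqrt{5}}{5}$ ($M = \sqrt{\left(-4\right) \frac{1}{5} + 4} = \sqrt{- \frac{4}{5} + 4} = \sqrt{\frac{16}{5}} = \frac{4 \sqrt{5}}{5} \approx 1.7889$)
$B{\left(M \right)} 73 = \left(-3\right) 73 = -219$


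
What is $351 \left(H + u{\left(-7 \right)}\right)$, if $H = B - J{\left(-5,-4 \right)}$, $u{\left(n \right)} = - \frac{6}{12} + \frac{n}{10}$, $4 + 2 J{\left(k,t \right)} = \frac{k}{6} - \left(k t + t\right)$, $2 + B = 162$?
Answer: $\frac{1187901}{20} \approx 59395.0$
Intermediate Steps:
$B = 160$ ($B = -2 + 162 = 160$)
$J{\left(k,t \right)} = -2 - \frac{t}{2} + \frac{k}{12} - \frac{k t}{2}$ ($J{\left(k,t \right)} = -2 + \frac{\frac{k}{6} - \left(k t + t\right)}{2} = -2 + \frac{k \frac{1}{6} - \left(t + k t\right)}{2} = -2 + \frac{\frac{k}{6} - \left(t + k t\right)}{2} = -2 + \frac{- t + \frac{k}{6} - k t}{2} = -2 - \left(\frac{t}{2} - \frac{k}{12} + \frac{k t}{2}\right) = -2 - \frac{t}{2} + \frac{k}{12} - \frac{k t}{2}$)
$u{\left(n \right)} = - \frac{1}{2} + \frac{n}{10}$ ($u{\left(n \right)} = \left(-6\right) \frac{1}{12} + n \frac{1}{10} = - \frac{1}{2} + \frac{n}{10}$)
$H = \frac{2045}{12}$ ($H = 160 - \left(-2 - -2 + \frac{1}{12} \left(-5\right) - \left(- \frac{5}{2}\right) \left(-4\right)\right) = 160 - \left(-2 + 2 - \frac{5}{12} - 10\right) = 160 - - \frac{125}{12} = 160 + \frac{125}{12} = \frac{2045}{12} \approx 170.42$)
$351 \left(H + u{\left(-7 \right)}\right) = 351 \left(\frac{2045}{12} + \left(- \frac{1}{2} + \frac{1}{10} \left(-7\right)\right)\right) = 351 \left(\frac{2045}{12} - \frac{6}{5}\right) = 351 \cdot \frac{10153}{60} = \frac{1187901}{20}$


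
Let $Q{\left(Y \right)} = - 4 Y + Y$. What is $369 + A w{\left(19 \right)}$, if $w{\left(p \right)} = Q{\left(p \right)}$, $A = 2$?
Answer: $255$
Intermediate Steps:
$Q{\left(Y \right)} = - 3 Y$
$w{\left(p \right)} = - 3 p$
$369 + A w{\left(19 \right)} = 369 + 2 \left(\left(-3\right) 19\right) = 369 + 2 \left(-57\right) = 369 - 114 = 255$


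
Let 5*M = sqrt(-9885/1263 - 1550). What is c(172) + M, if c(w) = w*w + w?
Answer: 29756 + I*sqrt(276110745)/2105 ≈ 29756.0 + 7.8939*I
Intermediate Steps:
M = I*sqrt(276110745)/2105 (M = sqrt(-9885/1263 - 1550)/5 = sqrt(-9885*1/1263 - 1550)/5 = sqrt(-3295/421 - 1550)/5 = sqrt(-655845/421)/5 = (I*sqrt(276110745)/421)/5 = I*sqrt(276110745)/2105 ≈ 7.8939*I)
c(w) = w + w**2 (c(w) = w**2 + w = w + w**2)
c(172) + M = 172*(1 + 172) + I*sqrt(276110745)/2105 = 172*173 + I*sqrt(276110745)/2105 = 29756 + I*sqrt(276110745)/2105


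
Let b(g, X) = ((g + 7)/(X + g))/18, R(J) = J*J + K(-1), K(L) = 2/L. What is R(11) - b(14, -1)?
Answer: 9275/78 ≈ 118.91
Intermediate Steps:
R(J) = -2 + J² (R(J) = J*J + 2/(-1) = J² + 2*(-1) = J² - 2 = -2 + J²)
b(g, X) = (7 + g)/(18*(X + g)) (b(g, X) = ((7 + g)/(X + g))*(1/18) = (7 + g)/(18*(X + g)))
R(11) - b(14, -1) = (-2 + 11²) - (7 + 14)/(18*(-1 + 14)) = (-2 + 121) - 21/(18*13) = 119 - 21/(18*13) = 119 - 1*7/78 = 119 - 7/78 = 9275/78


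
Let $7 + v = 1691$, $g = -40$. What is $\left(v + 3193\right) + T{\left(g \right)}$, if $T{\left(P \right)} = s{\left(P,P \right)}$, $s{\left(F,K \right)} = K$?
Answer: $4837$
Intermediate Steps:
$T{\left(P \right)} = P$
$v = 1684$ ($v = -7 + 1691 = 1684$)
$\left(v + 3193\right) + T{\left(g \right)} = \left(1684 + 3193\right) - 40 = 4877 - 40 = 4837$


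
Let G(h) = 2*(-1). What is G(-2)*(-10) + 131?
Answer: 151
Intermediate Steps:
G(h) = -2
G(-2)*(-10) + 131 = -2*(-10) + 131 = 20 + 131 = 151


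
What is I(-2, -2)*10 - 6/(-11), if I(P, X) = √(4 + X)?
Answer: 6/11 + 10*√2 ≈ 14.688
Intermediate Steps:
I(-2, -2)*10 - 6/(-11) = √(4 - 2)*10 - 6/(-11) = √2*10 - 6*(-1/11) = 10*√2 + 6/11 = 6/11 + 10*√2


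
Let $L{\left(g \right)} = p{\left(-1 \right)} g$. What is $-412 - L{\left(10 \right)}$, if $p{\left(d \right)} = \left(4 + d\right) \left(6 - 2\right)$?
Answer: $-532$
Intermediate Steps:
$p{\left(d \right)} = 16 + 4 d$ ($p{\left(d \right)} = \left(4 + d\right) 4 = 16 + 4 d$)
$L{\left(g \right)} = 12 g$ ($L{\left(g \right)} = \left(16 + 4 \left(-1\right)\right) g = \left(16 - 4\right) g = 12 g$)
$-412 - L{\left(10 \right)} = -412 - 12 \cdot 10 = -412 - 120 = -532$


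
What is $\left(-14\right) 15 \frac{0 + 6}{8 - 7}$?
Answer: $-1260$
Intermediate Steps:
$\left(-14\right) 15 \frac{0 + 6}{8 - 7} = - 210 \cdot \frac{6}{1} = - 210 \cdot 6 \cdot 1 = \left(-210\right) 6 = -1260$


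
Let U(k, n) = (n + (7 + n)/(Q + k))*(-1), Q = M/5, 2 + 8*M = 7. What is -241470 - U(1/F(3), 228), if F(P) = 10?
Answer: -2161778/9 ≈ -2.4020e+5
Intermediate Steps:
M = 5/8 (M = -¼ + (⅛)*7 = -¼ + 7/8 = 5/8 ≈ 0.62500)
Q = ⅛ (Q = (5/8)/5 = (5/8)*(⅕) = ⅛ ≈ 0.12500)
U(k, n) = -n - (7 + n)/(⅛ + k) (U(k, n) = (n + (7 + n)/(⅛ + k))*(-1) = -n - (7 + n)/(⅛ + k))
-241470 - U(1/F(3), 228) = -241470 - (-56 - 9*228 - 8*228/10)/(1 + 8/10) = -241470 - (-56 - 2052 - 8*⅒*228)/(1 + 8*(⅒)) = -241470 - (-56 - 2052 - 912/5)/(1 + ⅘) = -241470 - (-11452)/(9/5*5) = -241470 - 5*(-11452)/(9*5) = -241470 - 1*(-11452/9) = -241470 + 11452/9 = -2161778/9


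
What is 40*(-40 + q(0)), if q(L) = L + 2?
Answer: -1520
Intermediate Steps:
q(L) = 2 + L
40*(-40 + q(0)) = 40*(-40 + (2 + 0)) = 40*(-40 + 2) = 40*(-38) = -1520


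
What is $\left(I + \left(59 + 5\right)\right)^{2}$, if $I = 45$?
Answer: $11881$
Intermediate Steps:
$\left(I + \left(59 + 5\right)\right)^{2} = \left(45 + \left(59 + 5\right)\right)^{2} = \left(45 + 64\right)^{2} = 109^{2} = 11881$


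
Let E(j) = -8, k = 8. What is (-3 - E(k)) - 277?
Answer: -272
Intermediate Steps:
(-3 - E(k)) - 277 = (-3 - 1*(-8)) - 277 = (-3 + 8) - 277 = 5 - 277 = -272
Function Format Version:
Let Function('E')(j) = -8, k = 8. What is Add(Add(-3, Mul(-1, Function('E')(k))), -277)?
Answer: -272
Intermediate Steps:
Add(Add(-3, Mul(-1, Function('E')(k))), -277) = Add(Add(-3, Mul(-1, -8)), -277) = Add(Add(-3, 8), -277) = Add(5, -277) = -272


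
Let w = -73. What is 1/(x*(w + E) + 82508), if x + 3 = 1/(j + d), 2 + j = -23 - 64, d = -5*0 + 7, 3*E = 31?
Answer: 123/10171702 ≈ 1.2092e-5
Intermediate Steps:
E = 31/3 (E = (⅓)*31 = 31/3 ≈ 10.333)
d = 7 (d = 0 + 7 = 7)
j = -89 (j = -2 + (-23 - 64) = -2 - 87 = -89)
x = -247/82 (x = -3 + 1/(-89 + 7) = -3 + 1/(-82) = -3 - 1/82 = -247/82 ≈ -3.0122)
1/(x*(w + E) + 82508) = 1/(-247*(-73 + 31/3)/82 + 82508) = 1/(-247/82*(-188/3) + 82508) = 1/(23218/123 + 82508) = 1/(10171702/123) = 123/10171702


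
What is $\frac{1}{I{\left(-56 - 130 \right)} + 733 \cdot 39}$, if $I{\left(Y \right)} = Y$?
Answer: $\frac{1}{28401} \approx 3.521 \cdot 10^{-5}$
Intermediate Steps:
$\frac{1}{I{\left(-56 - 130 \right)} + 733 \cdot 39} = \frac{1}{\left(-56 - 130\right) + 733 \cdot 39} = \frac{1}{\left(-56 - 130\right) + 28587} = \frac{1}{-186 + 28587} = \frac{1}{28401}$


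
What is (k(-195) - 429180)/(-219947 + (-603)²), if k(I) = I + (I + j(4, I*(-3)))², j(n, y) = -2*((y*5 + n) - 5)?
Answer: 18044237/71831 ≈ 251.20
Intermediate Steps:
j(n, y) = 10 - 10*y - 2*n (j(n, y) = -2*((5*y + n) - 5) = -2*((n + 5*y) - 5) = -2*(-5 + n + 5*y) = 10 - 10*y - 2*n)
k(I) = I + (2 + 31*I)² (k(I) = I + (I + (10 - 10*I*(-3) - 2*4))² = I + (I + (10 - (-30)*I - 8))² = I + (I + (10 + 30*I - 8))² = I + (I + (2 + 30*I))² = I + (2 + 31*I)²)
(k(-195) - 429180)/(-219947 + (-603)²) = ((-195 + (2 + 31*(-195))²) - 429180)/(-219947 + (-603)²) = ((-195 + (2 - 6045)²) - 429180)/(-219947 + 363609) = ((-195 + (-6043)²) - 429180)/143662 = ((-195 + 36517849) - 429180)*(1/143662) = (36517654 - 429180)*(1/143662) = 36088474*(1/143662) = 18044237/71831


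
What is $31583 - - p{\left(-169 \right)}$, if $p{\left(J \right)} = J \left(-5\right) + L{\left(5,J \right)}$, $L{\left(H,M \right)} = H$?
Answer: $32433$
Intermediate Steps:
$p{\left(J \right)} = 5 - 5 J$ ($p{\left(J \right)} = J \left(-5\right) + 5 = - 5 J + 5 = 5 - 5 J$)
$31583 - - p{\left(-169 \right)} = 31583 - - (5 - -845) = 31583 - - (5 + 845) = 31583 - \left(-1\right) 850 = 31583 - -850 = 31583 + 850 = 32433$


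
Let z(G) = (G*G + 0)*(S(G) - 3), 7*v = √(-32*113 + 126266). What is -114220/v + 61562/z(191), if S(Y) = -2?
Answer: -61562/182405 - 79954*√4906/2453 ≈ -2283.3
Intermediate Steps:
v = 5*√4906/7 (v = √(-32*113 + 126266)/7 = √(-3616 + 126266)/7 = √122650/7 = (5*√4906)/7 = 5*√4906/7 ≈ 50.031)
z(G) = -5*G² (z(G) = (G*G + 0)*(-2 - 3) = (G² + 0)*(-5) = G²*(-5) = -5*G²)
-114220/v + 61562/z(191) = -114220*7*√4906/24530 + 61562/((-5*191²)) = -79954*√4906/2453 + 61562/((-5*36481)) = -79954*√4906/2453 + 61562/(-182405) = -79954*√4906/2453 + 61562*(-1/182405) = -79954*√4906/2453 - 61562/182405 = -61562/182405 - 79954*√4906/2453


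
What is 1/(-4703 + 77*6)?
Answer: -1/4241 ≈ -0.00023579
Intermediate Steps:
1/(-4703 + 77*6) = 1/(-4703 + 462) = 1/(-4241) = -1/4241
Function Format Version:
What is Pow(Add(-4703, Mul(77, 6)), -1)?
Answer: Rational(-1, 4241) ≈ -0.00023579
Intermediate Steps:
Pow(Add(-4703, Mul(77, 6)), -1) = Pow(Add(-4703, 462), -1) = Pow(-4241, -1) = Rational(-1, 4241)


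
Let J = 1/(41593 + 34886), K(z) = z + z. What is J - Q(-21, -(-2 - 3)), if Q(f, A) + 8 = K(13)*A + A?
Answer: -9712832/76479 ≈ -127.00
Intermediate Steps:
K(z) = 2*z
J = 1/76479 ≈ 1.3075e-5
Q(f, A) = -8 + 27*A (Q(f, A) = -8 + ((2*13)*A + A) = -8 + (26*A + A) = -8 + 27*A)
J - Q(-21, -(-2 - 3)) = 1/76479 - (-8 + 27*(-(-2 - 3))) = 1/76479 - (-8 + 27*(-1*(-5))) = 1/76479 - (-8 + 27*5) = 1/76479 - (-8 + 135) = 1/76479 - 1*127 = 1/76479 - 127 = -9712832/76479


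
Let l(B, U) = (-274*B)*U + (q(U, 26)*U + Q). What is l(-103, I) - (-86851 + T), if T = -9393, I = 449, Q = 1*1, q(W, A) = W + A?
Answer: 12981198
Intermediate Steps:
q(W, A) = A + W
Q = 1
l(B, U) = 1 + U*(26 + U) - 274*B*U (l(B, U) = (-274*B)*U + ((26 + U)*U + 1) = -274*B*U + (U*(26 + U) + 1) = -274*B*U + (1 + U*(26 + U)) = 1 + U*(26 + U) - 274*B*U)
l(-103, I) - (-86851 + T) = (1 + 449*(26 + 449) - 274*(-103)*449) - (-86851 - 9393) = (1 + 449*475 + 12671678) - 1*(-96244) = (1 + 213275 + 12671678) + 96244 = 12884954 + 96244 = 12981198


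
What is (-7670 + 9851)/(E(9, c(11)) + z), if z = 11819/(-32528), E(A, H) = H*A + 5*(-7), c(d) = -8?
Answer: -23647856/1164105 ≈ -20.314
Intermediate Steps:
E(A, H) = -35 + A*H (E(A, H) = A*H - 35 = -35 + A*H)
z = -11819/32528 (z = 11819*(-1/32528) = -11819/32528 ≈ -0.36335)
(-7670 + 9851)/(E(9, c(11)) + z) = (-7670 + 9851)/((-35 + 9*(-8)) - 11819/32528) = 2181/((-35 - 72) - 11819/32528) = 2181/(-107 - 11819/32528) = 2181/(-3492315/32528) = 2181*(-32528/3492315) = -23647856/1164105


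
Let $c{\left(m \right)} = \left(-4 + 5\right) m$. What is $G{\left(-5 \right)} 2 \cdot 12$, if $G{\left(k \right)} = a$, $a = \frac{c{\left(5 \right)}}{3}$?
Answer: $40$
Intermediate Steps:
$c{\left(m \right)} = m$ ($c{\left(m \right)} = 1 m = m$)
$a = \frac{5}{3} \approx 1.6667$
$G{\left(k \right)} = \frac{5}{3}$
$G{\left(-5 \right)} 2 \cdot 12 = \frac{5}{3} \cdot 2 \cdot 12 = \frac{10}{3} \cdot 12 = 40$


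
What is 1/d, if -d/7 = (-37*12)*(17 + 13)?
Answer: 1/93240 ≈ 1.0725e-5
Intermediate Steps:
d = 93240 (d = -7*(-37*12)*(17 + 13) = -(-3108)*30 = -7*(-13320) = 93240)
1/d = 1/93240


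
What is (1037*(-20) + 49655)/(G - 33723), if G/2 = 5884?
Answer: -5783/4391 ≈ -1.3170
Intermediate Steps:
G = 11768 (G = 2*5884 = 11768)
(1037*(-20) + 49655)/(G - 33723) = (1037*(-20) + 49655)/(11768 - 33723) = (-20740 + 49655)/(-21955) = 28915*(-1/21955) = -5783/4391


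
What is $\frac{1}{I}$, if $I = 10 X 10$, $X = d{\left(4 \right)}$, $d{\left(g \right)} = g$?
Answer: $\frac{1}{400} \approx 0.0025$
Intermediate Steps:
$X = 4$
$I = 400$ ($I = 10 \cdot 4 \cdot 10 = 40 \cdot 10 = 400$)
$\frac{1}{I} = \frac{1}{400}$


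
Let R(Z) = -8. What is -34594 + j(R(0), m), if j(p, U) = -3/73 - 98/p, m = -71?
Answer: -10097883/292 ≈ -34582.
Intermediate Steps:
j(p, U) = -3/73 - 98/p (j(p, U) = -3*1/73 - 98/p = -3/73 - 98/p)
-34594 + j(R(0), m) = -34594 + (-3/73 - 98/(-8)) = -34594 + (-3/73 - 98*(-1/8)) = -34594 + (-3/73 + 49/4) = -34594 + 3565/292 = -10097883/292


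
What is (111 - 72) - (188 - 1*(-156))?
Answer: -305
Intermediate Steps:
(111 - 72) - (188 - 1*(-156)) = 39 - (188 + 156) = 39 - 1*344 = 39 - 344 = -305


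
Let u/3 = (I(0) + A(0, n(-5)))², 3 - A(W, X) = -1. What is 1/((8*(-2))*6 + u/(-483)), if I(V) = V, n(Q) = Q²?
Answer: -161/15472 ≈ -0.010406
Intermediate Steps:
A(W, X) = 4 (A(W, X) = 3 - 1*(-1) = 3 + 1 = 4)
u = 48 (u = 3*(0 + 4)² = 3*4² = 3*16 = 48)
1/((8*(-2))*6 + u/(-483)) = 1/((8*(-2))*6 + 48/(-483)) = 1/(-16*6 + 48*(-1/483)) = 1/(-96 - 16/161) = 1/(-15472/161) = -161/15472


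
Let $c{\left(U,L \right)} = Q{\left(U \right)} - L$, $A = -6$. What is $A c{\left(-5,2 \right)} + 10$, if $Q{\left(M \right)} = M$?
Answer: $52$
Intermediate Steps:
$c{\left(U,L \right)} = U - L$
$A c{\left(-5,2 \right)} + 10 = - 6 \left(-5 - 2\right) + 10 = \left(-6\right) \left(-7\right) + 10 = 42 + 10 = 52$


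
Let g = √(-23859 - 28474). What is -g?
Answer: -I*√52333 ≈ -228.76*I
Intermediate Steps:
g = I*√52333 (g = √(-52333) = I*√52333 ≈ 228.76*I)
-g = -I*√52333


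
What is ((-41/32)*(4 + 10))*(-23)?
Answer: 6601/16 ≈ 412.56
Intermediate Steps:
((-41/32)*(4 + 10))*(-23) = (-41*1/32*14)*(-23) = -41/32*14*(-23) = -287/16*(-23) = 6601/16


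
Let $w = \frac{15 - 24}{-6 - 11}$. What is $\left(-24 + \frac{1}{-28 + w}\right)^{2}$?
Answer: $\frac{126000625}{218089} \approx 577.75$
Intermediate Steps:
$w = \frac{9}{17}$ ($w = - \frac{9}{-17} = \left(-9\right) \left(- \frac{1}{17}\right) = \frac{9}{17} \approx 0.52941$)
$\left(-24 + \frac{1}{-28 + w}\right)^{2} = \left(-24 + \frac{1}{-28 + \frac{9}{17}}\right)^{2} = \left(-24 + \frac{1}{- \frac{467}{17}}\right)^{2} = \left(-24 - \frac{17}{467}\right)^{2} = \left(- \frac{11225}{467}\right)^{2} = \frac{126000625}{218089}$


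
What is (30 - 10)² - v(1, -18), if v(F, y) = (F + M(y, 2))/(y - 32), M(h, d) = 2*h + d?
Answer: 19967/50 ≈ 399.34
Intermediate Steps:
M(h, d) = d + 2*h
v(F, y) = (2 + F + 2*y)/(-32 + y) (v(F, y) = (F + (2 + 2*y))/(y - 32) = (2 + F + 2*y)/(-32 + y))
(30 - 10)² - v(1, -18) = (30 - 10)² - (2 + 1 + 2*(-18))/(-32 - 18) = 20² - (2 + 1 - 36)/(-50) = 400 - (-1)*(-33)/50 = 400 - 1*33/50 = 400 - 33/50 = 19967/50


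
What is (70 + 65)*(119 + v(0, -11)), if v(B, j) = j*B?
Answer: 16065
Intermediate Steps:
v(B, j) = B*j
(70 + 65)*(119 + v(0, -11)) = (70 + 65)*(119 + 0*(-11)) = 135*(119 + 0) = 135*119 = 16065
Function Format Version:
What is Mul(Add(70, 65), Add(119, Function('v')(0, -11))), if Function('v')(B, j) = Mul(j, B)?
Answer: 16065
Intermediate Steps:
Function('v')(B, j) = Mul(B, j)
Mul(Add(70, 65), Add(119, Function('v')(0, -11))) = Mul(Add(70, 65), Add(119, Mul(0, -11))) = Mul(135, Add(119, 0)) = Mul(135, 119) = 16065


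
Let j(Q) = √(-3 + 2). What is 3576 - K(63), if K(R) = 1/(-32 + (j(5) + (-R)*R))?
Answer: 57244619153/16008002 + I/16008002 ≈ 3576.0 + 6.2469e-8*I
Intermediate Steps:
j(Q) = I (j(Q) = √(-1) = I)
K(R) = 1/(-32 + I - R²) (K(R) = 1/(-32 + (I + (-R)*R)) = 1/(-32 + (I - R²)) = 1/(-32 + I - R²))
3576 - K(63) = 3576 - (-1)/(32 + 63² - I) = 3576 - (-1)/(32 + 3969 - I) = 3576 - (-1)/(4001 - I) = 3576 - (-1)*(4001 + I)/16008002 = 3576 + (4001 + I)/16008002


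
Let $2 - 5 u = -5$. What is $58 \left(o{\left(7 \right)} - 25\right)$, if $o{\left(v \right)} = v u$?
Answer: $- \frac{4408}{5} \approx -881.6$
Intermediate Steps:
$u = \frac{7}{5}$ ($u = \frac{2}{5} - -1 = \frac{2}{5} + 1 = \frac{7}{5} \approx 1.4$)
$o{\left(v \right)} = \frac{7 v}{5}$ ($o{\left(v \right)} = v \frac{7}{5} = \frac{7 v}{5}$)
$58 \left(o{\left(7 \right)} - 25\right) = 58 \left(\frac{7}{5} \cdot 7 - 25\right) = 58 \left(\frac{49}{5} - 25\right) = 58 \left(- \frac{76}{5}\right) = - \frac{4408}{5}$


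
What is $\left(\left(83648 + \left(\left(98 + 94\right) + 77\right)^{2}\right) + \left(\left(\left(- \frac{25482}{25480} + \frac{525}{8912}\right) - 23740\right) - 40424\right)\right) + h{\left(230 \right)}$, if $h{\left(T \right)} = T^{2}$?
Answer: $\frac{4108519581577}{28384720} \approx 1.4474 \cdot 10^{5}$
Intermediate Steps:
$\left(\left(83648 + \left(\left(98 + 94\right) + 77\right)^{2}\right) + \left(\left(\left(- \frac{25482}{25480} + \frac{525}{8912}\right) - 23740\right) - 40424\right)\right) + h{\left(230 \right)} = \left(\left(83648 + \left(\left(98 + 94\right) + 77\right)^{2}\right) + \left(\left(\left(- \frac{25482}{25480} + \frac{525}{8912}\right) - 23740\right) - 40424\right)\right) + 230^{2} = \left(\left(83648 + \left(192 + 77\right)^{2}\right) + \left(\left(\left(\left(-25482\right) \frac{1}{25480} + 525 \cdot \frac{1}{8912}\right) - 23740\right) - 40424\right)\right) + 52900 = \left(\left(83648 + 269^{2}\right) + \left(\left(\left(- \frac{12741}{12740} + \frac{525}{8912}\right) - 23740\right) - 40424\right)\right) + 52900 = \left(\left(83648 + 72361\right) - \frac{1821303888903}{28384720}\right) + 52900 = \left(156009 - \frac{1821303888903}{28384720}\right) + 52900 = \frac{2606967893577}{28384720} + 52900 = \frac{4108519581577}{28384720}$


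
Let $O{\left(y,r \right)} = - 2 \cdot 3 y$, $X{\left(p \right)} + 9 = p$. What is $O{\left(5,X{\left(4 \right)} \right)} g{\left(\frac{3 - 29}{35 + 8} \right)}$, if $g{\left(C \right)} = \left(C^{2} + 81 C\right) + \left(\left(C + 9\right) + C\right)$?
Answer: $\frac{2264310}{1849} \approx 1224.6$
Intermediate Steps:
$X{\left(p \right)} = -9 + p$
$O{\left(y,r \right)} = - 6 y$
$g{\left(C \right)} = 9 + C^{2} + 83 C$ ($g{\left(C \right)} = \left(C^{2} + 81 C\right) + \left(\left(9 + C\right) + C\right) = \left(C^{2} + 81 C\right) + \left(9 + 2 C\right) = 9 + C^{2} + 83 C$)
$O{\left(5,X{\left(4 \right)} \right)} g{\left(\frac{3 - 29}{35 + 8} \right)} = \left(-6\right) 5 \left(9 + \left(\frac{3 - 29}{35 + 8}\right)^{2} + 83 \frac{3 - 29}{35 + 8}\right) = - 30 \left(9 + \left(- \frac{26}{43}\right)^{2} + 83 \left(- \frac{26}{43}\right)\right) = - 30 \left(9 + \frac{676}{1849} - \frac{2158}{43}\right) = \left(-30\right) \left(- \frac{75477}{1849}\right) = \frac{2264310}{1849}$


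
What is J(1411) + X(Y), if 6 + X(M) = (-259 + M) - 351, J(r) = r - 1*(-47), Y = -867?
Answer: -25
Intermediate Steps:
J(r) = 47 + r (J(r) = r + 47 = 47 + r)
X(M) = -616 + M (X(M) = -6 + ((-259 + M) - 351) = -6 + (-610 + M) = -616 + M)
J(1411) + X(Y) = (47 + 1411) + (-616 - 867) = 1458 - 1483 = -25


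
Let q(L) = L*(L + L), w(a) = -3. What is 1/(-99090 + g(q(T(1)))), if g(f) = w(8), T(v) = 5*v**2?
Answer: -1/99093 ≈ -1.0092e-5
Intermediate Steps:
q(L) = 2*L**2 (q(L) = L*(2*L) = 2*L**2)
g(f) = -3
1/(-99090 + g(q(T(1)))) = 1/(-99090 - 3) = 1/(-99093) = -1/99093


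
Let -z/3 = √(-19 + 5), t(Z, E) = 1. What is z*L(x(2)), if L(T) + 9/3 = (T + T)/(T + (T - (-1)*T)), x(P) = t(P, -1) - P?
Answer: 7*I*√14 ≈ 26.192*I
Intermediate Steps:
z = -3*I*√14 (z = -3*√(-19 + 5) = -3*I*√14 ≈ -11.225*I)
x(P) = 1 - P
L(T) = -7/3 (L(T) = -3 + (T + T)/(T + (T - (-1)*T)) = -3 + (2*T)/(T + (T + T)) = -3 + (2*T)/(T + 2*T) = -3 + (2*T)/((3*T)) = -3 + (2*T)*(1/(3*T)) = -3 + ⅔ = -7/3)
z*L(x(2)) = -3*I*√14*(-7/3) = 7*I*√14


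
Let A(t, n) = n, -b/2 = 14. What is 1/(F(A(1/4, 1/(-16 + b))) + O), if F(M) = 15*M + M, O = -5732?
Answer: -11/63056 ≈ -0.00017445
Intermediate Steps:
b = -28 (b = -2*14 = -28)
F(M) = 16*M
1/(F(A(1/4, 1/(-16 + b))) + O) = 1/(16/(-16 - 28) - 5732) = 1/(16/(-44) - 5732) = 1/(16*(-1/44) - 5732) = 1/(-4/11 - 5732) = 1/(-63056/11) = -11/63056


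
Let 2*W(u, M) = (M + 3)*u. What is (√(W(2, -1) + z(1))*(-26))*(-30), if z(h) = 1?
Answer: 780*√3 ≈ 1351.0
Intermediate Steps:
W(u, M) = u*(3 + M)/2 (W(u, M) = ((M + 3)*u)/2 = ((3 + M)*u)/2 = (u*(3 + M))/2 = u*(3 + M)/2)
(√(W(2, -1) + z(1))*(-26))*(-30) = (√((½)*2*(3 - 1) + 1)*(-26))*(-30) = (√((½)*2*2 + 1)*(-26))*(-30) = (√(2 + 1)*(-26))*(-30) = (√3*(-26))*(-30) = -26*√3*(-30) = 780*√3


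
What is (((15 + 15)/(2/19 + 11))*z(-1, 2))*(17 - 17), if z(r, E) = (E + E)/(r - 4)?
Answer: 0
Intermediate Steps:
z(r, E) = 2*E/(-4 + r) (z(r, E) = (2*E)/(-4 + r) = 2*E/(-4 + r))
(((15 + 15)/(2/19 + 11))*z(-1, 2))*(17 - 17) = (((15 + 15)/(2/19 + 11))*(2*2/(-4 - 1)))*(17 - 17) = ((30/(2*(1/19) + 11))*(2*2/(-5)))*0 = ((30/(2/19 + 11))*(2*2*(-1/5)))*0 = ((30/(211/19))*(-4/5))*0 = ((30*(19/211))*(-4/5))*0 = ((570/211)*(-4/5))*0 = -456/211*0 = 0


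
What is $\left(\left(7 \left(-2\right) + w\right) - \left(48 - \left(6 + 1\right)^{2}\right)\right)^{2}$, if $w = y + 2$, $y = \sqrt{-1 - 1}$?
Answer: $\left(-11 + i \sqrt{2}\right)^{2} \approx 119.0 - 31.113 i$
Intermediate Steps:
$y = i \sqrt{2}$ ($y = \sqrt{-2} = i \sqrt{2} \approx 1.4142 i$)
$w = 2 + i \sqrt{2}$ ($w = i \sqrt{2} + 2 = 2 + i \sqrt{2} \approx 2.0 + 1.4142 i$)
$\left(\left(7 \left(-2\right) + w\right) - \left(48 - \left(6 + 1\right)^{2}\right)\right)^{2} = \left(\left(7 \left(-2\right) + \left(2 + i \sqrt{2}\right)\right) - \left(48 - \left(6 + 1\right)^{2}\right)\right)^{2} = \left(\left(-14 + \left(2 + i \sqrt{2}\right)\right) - \left(48 - 49\right)\right)^{2} = \left(\left(-12 + i \sqrt{2}\right) + \left(\left(-20 + 49\right) - 28\right)\right)^{2} = \left(\left(-12 + i \sqrt{2}\right) + \left(29 - 28\right)\right)^{2} = \left(\left(-12 + i \sqrt{2}\right) + 1\right)^{2} = \left(-11 + i \sqrt{2}\right)^{2}$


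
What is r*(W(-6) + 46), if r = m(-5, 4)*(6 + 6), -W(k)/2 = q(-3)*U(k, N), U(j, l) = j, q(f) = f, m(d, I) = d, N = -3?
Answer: -600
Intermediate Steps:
W(k) = 6*k (W(k) = -(-6)*k = 6*k)
r = -60 (r = -5*(6 + 6) = -5*12 = -60)
r*(W(-6) + 46) = -60*(6*(-6) + 46) = -60*(-36 + 46) = -60*10 = -600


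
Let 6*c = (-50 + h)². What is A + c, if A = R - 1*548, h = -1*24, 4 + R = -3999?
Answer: -10915/3 ≈ -3638.3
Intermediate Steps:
R = -4003 (R = -4 - 3999 = -4003)
h = -24
A = -4551 (A = -4003 - 1*548 = -4003 - 548 = -4551)
c = 2738/3 (c = (-50 - 24)²/6 = (⅙)*(-74)² = (⅙)*5476 = 2738/3 ≈ 912.67)
A + c = -4551 + 2738/3 = -10915/3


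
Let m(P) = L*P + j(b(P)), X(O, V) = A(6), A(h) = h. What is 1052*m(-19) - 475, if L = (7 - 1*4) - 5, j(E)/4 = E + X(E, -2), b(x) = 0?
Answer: 64749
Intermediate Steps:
X(O, V) = 6
j(E) = 24 + 4*E (j(E) = 4*(E + 6) = 4*(6 + E) = 24 + 4*E)
L = -2 (L = (7 - 4) - 5 = 3 - 5 = -2)
m(P) = 24 - 2*P (m(P) = -2*P + (24 + 4*0) = -2*P + (24 + 0) = -2*P + 24 = 24 - 2*P)
1052*m(-19) - 475 = 1052*(24 - 2*(-19)) - 475 = 1052*(24 + 38) - 475 = 1052*62 - 475 = 65224 - 475 = 64749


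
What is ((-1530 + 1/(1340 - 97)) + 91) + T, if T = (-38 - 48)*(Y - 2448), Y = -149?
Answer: 275825430/1243 ≈ 2.2190e+5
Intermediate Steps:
T = 223342 (T = (-38 - 48)*(-149 - 2448) = -86*(-2597) = 223342)
((-1530 + 1/(1340 - 97)) + 91) + T = ((-1530 + 1/(1340 - 97)) + 91) + 223342 = ((-1530 + 1/1243) + 91) + 223342 = (-1901789/1243 + 91) + 223342 = -1788676/1243 + 223342 = 275825430/1243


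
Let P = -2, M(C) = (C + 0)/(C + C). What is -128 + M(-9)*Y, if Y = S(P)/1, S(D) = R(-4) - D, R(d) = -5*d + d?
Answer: -119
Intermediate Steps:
M(C) = ½ (M(C) = C/((2*C)) = C*(1/(2*C)) = ½)
R(d) = -4*d
S(D) = 16 - D (S(D) = -4*(-4) - D = 16 - D)
Y = 18 (Y = (16 - 1*(-2))/1 = (16 + 2)*1 = 18*1 = 18)
-128 + M(-9)*Y = -128 + (½)*18 = -128 + 9 = -119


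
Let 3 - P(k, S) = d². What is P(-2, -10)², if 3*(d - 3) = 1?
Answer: 5329/81 ≈ 65.790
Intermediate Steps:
d = 10/3 (d = 3 + (⅓)*1 = 3 + ⅓ = 10/3 ≈ 3.3333)
P(k, S) = -73/9 (P(k, S) = 3 - (10/3)² = 3 - 1*100/9 = 3 - 100/9 = -73/9)
P(-2, -10)² = (-73/9)² = 5329/81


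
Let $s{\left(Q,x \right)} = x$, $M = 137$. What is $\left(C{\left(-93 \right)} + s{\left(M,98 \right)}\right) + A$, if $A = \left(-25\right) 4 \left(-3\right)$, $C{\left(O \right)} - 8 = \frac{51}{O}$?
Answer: $\frac{12569}{31} \approx 405.45$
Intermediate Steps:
$C{\left(O \right)} = 8 + \frac{51}{O}$
$A = 300$ ($A = \left(-100\right) \left(-3\right) = 300$)
$\left(C{\left(-93 \right)} + s{\left(M,98 \right)}\right) + A = \left(\left(8 + \frac{51}{-93}\right) + 98\right) + 300 = \left(\left(8 + 51 \left(- \frac{1}{93}\right)\right) + 98\right) + 300 = \left(\left(8 - \frac{17}{31}\right) + 98\right) + 300 = \left(\frac{231}{31} + 98\right) + 300 = \frac{3269}{31} + 300 = \frac{12569}{31}$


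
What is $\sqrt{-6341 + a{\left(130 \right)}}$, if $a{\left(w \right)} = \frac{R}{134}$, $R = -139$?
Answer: $\frac{i \sqrt{113877622}}{134} \approx 79.637 i$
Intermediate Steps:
$a{\left(w \right)} = - \frac{139}{134}$
$\sqrt{-6341 + a{\left(130 \right)}} = \sqrt{-6341 - \frac{139}{134}} = \sqrt{- \frac{849833}{134}} = \frac{i \sqrt{113877622}}{134}$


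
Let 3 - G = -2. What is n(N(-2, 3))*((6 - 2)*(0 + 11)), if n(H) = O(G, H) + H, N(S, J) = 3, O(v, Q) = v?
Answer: 352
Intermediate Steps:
G = 5 (G = 3 - 1*(-2) = 3 + 2 = 5)
n(H) = 5 + H
n(N(-2, 3))*((6 - 2)*(0 + 11)) = (5 + 3)*((6 - 2)*(0 + 11)) = 8*(4*11) = 8*44 = 352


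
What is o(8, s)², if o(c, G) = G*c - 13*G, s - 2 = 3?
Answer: 625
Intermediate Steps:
s = 5 (s = 2 + 3 = 5)
o(c, G) = -13*G + G*c
o(8, s)² = (5*(-13 + 8))² = (5*(-5))² = (-25)² = 625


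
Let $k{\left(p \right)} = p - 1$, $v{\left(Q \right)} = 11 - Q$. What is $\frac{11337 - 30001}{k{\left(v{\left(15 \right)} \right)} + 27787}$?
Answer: $- \frac{9332}{13891} \approx -0.6718$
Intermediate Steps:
$k{\left(p \right)} = -1 + p$
$\frac{11337 - 30001}{k{\left(v{\left(15 \right)} \right)} + 27787} = \frac{11337 - 30001}{\left(-1 + \left(11 - 15\right)\right) + 27787} = - \frac{18664}{\left(-1 + \left(11 - 15\right)\right) + 27787} = - \frac{18664}{\left(-1 - 4\right) + 27787} = - \frac{18664}{-5 + 27787} = - \frac{18664}{27782} = \left(-18664\right) \frac{1}{27782} = - \frac{9332}{13891}$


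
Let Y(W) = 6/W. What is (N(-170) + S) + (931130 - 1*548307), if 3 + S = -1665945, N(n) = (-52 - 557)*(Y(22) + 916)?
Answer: -20252486/11 ≈ -1.8411e+6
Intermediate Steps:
N(n) = -6138111/11 (N(n) = (-52 - 557)*(6/22 + 916) = -609*(6*(1/22) + 916) = -609*(3/11 + 916) = -609*10079/11 = -6138111/11)
S = -1665948 (S = -3 - 1665945 = -1665948)
(N(-170) + S) + (931130 - 1*548307) = (-6138111/11 - 1665948) + (931130 - 1*548307) = -24463539/11 + (931130 - 548307) = -24463539/11 + 382823 = -20252486/11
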